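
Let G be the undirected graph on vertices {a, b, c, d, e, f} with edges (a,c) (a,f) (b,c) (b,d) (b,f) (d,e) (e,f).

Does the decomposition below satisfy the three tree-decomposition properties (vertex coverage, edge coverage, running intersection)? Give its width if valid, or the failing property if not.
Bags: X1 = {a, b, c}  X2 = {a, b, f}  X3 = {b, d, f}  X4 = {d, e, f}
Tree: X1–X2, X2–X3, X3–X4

Yes; width 2.

Every vertex of G appears in some bag (union = {a, b, c, d, e, f}); every edge is covered by a bag; and for each vertex v the set of bags containing v is connected in the bag tree. The decomposition is therefore valid. The largest bag has 3 vertices, so the width is 2.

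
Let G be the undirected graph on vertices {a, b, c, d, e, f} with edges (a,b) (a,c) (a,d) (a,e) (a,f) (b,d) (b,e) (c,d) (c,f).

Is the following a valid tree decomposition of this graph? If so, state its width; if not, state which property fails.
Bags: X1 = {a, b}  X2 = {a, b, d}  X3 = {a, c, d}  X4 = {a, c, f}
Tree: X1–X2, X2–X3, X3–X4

No — vertex e appears in no bag.

A tree decomposition must satisfy three properties: every vertex lies in some bag; for every edge, both endpoints lie together in some bag; and for every vertex, the bags containing it form a connected subtree. Here vertex e appears in no bag, so the decomposition is invalid.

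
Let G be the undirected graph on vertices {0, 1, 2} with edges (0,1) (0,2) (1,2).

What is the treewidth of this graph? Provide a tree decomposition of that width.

With just one bag of size 3, the width is 3 − 1 = 2, so tw(G) ≤ 2. On the other hand G contains the 3-clique {0, 1, 2}. A clique must lie in a single bag of any decomposition, so no decomposition can have width below 2. Hence tw(G) = 2 exactly.

Treewidth 2.
Bags: B1 = {0, 1, 2}
Tree: (single bag)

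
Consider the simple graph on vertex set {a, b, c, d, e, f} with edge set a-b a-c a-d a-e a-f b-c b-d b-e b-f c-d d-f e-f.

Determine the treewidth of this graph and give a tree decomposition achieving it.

Treewidth 3.
Bags: B1 = {a, b, d, f}  B2 = {a, b, e, f}  B3 = {a, b, c, d}
Tree: B1–B2, B1–B3

Every bag has size at most 4, so the width is 4 − 1 = 3 and tw(G) ≤ 3. For the lower bound, the 4 vertices {a, b, c, d} are pairwise adjacent, and any tree decomposition puts a clique entirely inside one bag — forcing width ≥ 3. Hence tw(G) = 3 exactly.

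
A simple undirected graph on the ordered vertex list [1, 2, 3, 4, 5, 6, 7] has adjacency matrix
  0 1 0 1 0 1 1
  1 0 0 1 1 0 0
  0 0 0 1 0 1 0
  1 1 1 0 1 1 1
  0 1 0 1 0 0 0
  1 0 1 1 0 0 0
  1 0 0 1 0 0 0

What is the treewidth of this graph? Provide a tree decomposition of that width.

Each bag holds 3 vertices, so the decomposition has width 2, which upper-bounds the treewidth. On the other hand G contains the 3-clique {1, 2, 4}. A clique must lie in a single bag of any decomposition, so no decomposition can have width below 2. Therefore the treewidth is 2.

Treewidth 2.
Bags: B1 = {1, 4, 6}  B2 = {3, 4, 6}  B3 = {1, 2, 4}  B4 = {1, 4, 7}  B5 = {2, 4, 5}
Tree: B1–B2, B1–B3, B1–B4, B3–B5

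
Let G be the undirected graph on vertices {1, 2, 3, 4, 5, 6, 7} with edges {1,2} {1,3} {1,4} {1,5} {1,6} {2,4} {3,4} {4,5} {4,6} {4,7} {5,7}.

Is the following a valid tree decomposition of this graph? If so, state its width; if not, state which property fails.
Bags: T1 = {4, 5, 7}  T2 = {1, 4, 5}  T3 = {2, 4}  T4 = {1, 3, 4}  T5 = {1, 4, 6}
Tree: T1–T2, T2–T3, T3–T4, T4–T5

A tree decomposition must satisfy three properties: every vertex lies in some bag; for every edge, both endpoints lie together in some bag; and for every vertex, the bags containing it form a connected subtree. Here edge (1,2) lies in no bag, so the decomposition is invalid.

No — edge (1,2) lies in no bag.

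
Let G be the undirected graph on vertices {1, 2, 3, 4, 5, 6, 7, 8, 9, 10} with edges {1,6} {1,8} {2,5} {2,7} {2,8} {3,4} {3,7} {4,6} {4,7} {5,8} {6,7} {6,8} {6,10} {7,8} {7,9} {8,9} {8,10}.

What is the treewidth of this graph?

2

A width-2 tree decomposition is:
Bags: B1 = {2, 7, 8}  B2 = {6, 7, 8}  B3 = {6, 8, 10}  B4 = {7, 8, 9}  B5 = {1, 6, 8}  B6 = {2, 5, 8}  B7 = {4, 6, 7}  B8 = {3, 4, 7}
Tree: B1–B2, B2–B3, B1–B4, B3–B5, B1–B6, B2–B7, B7–B8
The largest bag has 3 vertices, giving width 2; this decomposition certifies tw(G) ≤ 2. For the lower bound, the 3 vertices {7, 8, 9} are pairwise adjacent, and any tree decomposition puts a clique entirely inside one bag — forcing width ≥ 2. Hence tw(G) = 2 exactly.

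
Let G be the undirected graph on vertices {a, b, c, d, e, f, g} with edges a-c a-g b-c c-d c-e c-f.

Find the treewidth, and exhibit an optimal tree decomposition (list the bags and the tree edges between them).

Each bag holds 2 vertices, so the decomposition has width 1, which upper-bounds the treewidth. G has an edge, so its treewidth is at least 1. Hence tw(G) = 1 exactly.

Treewidth 1.
One optimal decomposition is:
Bags: B1 = {b, c}  B2 = {a, c}  B3 = {a, g}  B4 = {c, d}  B5 = {c, f}  B6 = {c, e}
Tree: B1–B2, B2–B3, B1–B4, B4–B5, B5–B6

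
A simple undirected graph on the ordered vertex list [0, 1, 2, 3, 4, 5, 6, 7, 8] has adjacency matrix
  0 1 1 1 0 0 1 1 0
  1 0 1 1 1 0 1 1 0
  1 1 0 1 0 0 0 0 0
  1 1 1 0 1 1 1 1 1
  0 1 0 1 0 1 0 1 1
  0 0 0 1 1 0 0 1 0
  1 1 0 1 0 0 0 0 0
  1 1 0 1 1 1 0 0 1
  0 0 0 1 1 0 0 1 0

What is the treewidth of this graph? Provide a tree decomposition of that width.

Treewidth 3.
One optimal decomposition is:
Bags: B1 = {1, 3, 4, 7}  B2 = {3, 4, 7, 8}  B3 = {0, 1, 3, 7}  B4 = {0, 1, 2, 3}  B5 = {3, 4, 5, 7}  B6 = {0, 1, 3, 6}
Tree: B1–B2, B1–B3, B3–B4, B2–B5, B4–B6

Every bag has size at most 4, so the width is 4 − 1 = 3 and tw(G) ≤ 3. Conversely, {3, 4, 7, 8} is a clique of size 4, and the vertices of any clique must share a bag in every tree decomposition; so some bag has ≥ 4 vertices and tw(G) ≥ 3. Hence tw(G) = 3 exactly.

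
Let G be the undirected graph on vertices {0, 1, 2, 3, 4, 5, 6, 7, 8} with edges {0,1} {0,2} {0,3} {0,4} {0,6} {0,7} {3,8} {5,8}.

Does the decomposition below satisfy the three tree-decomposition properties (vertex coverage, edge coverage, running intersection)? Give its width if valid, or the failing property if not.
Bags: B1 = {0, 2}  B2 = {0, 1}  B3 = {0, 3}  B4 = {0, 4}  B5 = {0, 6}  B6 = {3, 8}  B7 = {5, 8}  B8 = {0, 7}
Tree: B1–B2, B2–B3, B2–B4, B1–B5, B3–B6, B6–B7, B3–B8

Checking the three conditions: (i) the bags cover all of {0, 1, 2, 3, 4, 5, 6, 7, 8}; (ii) for each edge, some bag contains both endpoints; (iii) the bags containing any fixed vertex form a subtree. All hold, so the decomposition is valid with width 2 − 1 = 1.

Yes; width 1.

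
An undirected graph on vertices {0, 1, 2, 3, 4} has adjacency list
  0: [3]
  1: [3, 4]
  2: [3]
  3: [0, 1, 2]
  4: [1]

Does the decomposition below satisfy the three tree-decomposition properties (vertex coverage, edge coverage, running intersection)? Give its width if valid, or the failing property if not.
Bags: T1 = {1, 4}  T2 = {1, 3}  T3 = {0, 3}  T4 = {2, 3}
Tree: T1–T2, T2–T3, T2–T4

Vertex coverage: the bags together contain {0, 1, 2, 3, 4}, the full vertex set. Edge coverage: each edge of G has both endpoints in at least one bag. Running intersection: for every vertex, the bags containing it form a connected subtree. All three properties hold, so this is a valid tree decomposition of width max|bag| − 1 = 1, and hence tw(G) ≤ 1.

Yes; width 1.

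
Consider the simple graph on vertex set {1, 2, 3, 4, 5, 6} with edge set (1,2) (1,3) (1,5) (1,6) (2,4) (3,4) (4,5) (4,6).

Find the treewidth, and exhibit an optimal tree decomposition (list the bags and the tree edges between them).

Every bag has size at most 3, so the width is 3 − 1 = 2 and tw(G) ≤ 2. Since 3–1–6–4–3 is a cycle in G, G is not acyclic. Forests are exactly the graphs of treewidth ≤ 1, so tw(G) ≥ 2. Combining the bounds, tw(G) = 2.

Treewidth 2.
One such decomposition:
Bags: B1 = {1, 3, 4}  B2 = {1, 4, 6}  B3 = {1, 2, 4}  B4 = {1, 4, 5}
Tree: B1–B2, B2–B3, B3–B4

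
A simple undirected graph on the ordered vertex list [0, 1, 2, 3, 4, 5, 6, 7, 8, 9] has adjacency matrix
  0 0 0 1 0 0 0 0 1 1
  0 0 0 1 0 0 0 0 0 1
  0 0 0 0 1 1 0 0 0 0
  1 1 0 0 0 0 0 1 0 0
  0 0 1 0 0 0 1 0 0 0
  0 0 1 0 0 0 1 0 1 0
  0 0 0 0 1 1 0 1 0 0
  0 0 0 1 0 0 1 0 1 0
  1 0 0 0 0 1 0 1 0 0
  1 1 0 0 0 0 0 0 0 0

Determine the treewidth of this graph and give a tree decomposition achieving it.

The largest bag has 3 vertices, giving width 2; this decomposition certifies tw(G) ≤ 2. For the lower bound, G contains the cycle 9–1–3–0–9, so G is not a forest; only forests have treewidth ≤ 1, hence tw(G) ≥ 2. Combining the bounds, tw(G) = 2.

Treewidth 2.
One optimal decomposition is:
Bags: B1 = {0, 1, 9}  B2 = {0, 1, 3}  B3 = {0, 3, 8}  B4 = {3, 7, 8}  B5 = {5, 7, 8}  B6 = {5, 6, 7}  B7 = {2, 5, 6}  B8 = {2, 4, 6}
Tree: B1–B2, B2–B3, B3–B4, B4–B5, B5–B6, B6–B7, B7–B8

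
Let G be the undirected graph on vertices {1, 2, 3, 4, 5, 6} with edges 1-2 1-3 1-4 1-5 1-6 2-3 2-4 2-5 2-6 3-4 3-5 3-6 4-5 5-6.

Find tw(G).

A width-4 tree decomposition is:
Bags: B1 = {1, 2, 3, 5, 6}  B2 = {1, 2, 3, 4, 5}
Tree: B1–B2
Each bag holds 5 vertices, so the decomposition has width 4, which upper-bounds the treewidth. Conversely, {1, 2, 3, 4, 5} is a clique of size 5, and the vertices of any clique must share a bag in every tree decomposition; so some bag has ≥ 5 vertices and tw(G) ≥ 4. Hence tw(G) = 4 exactly.

4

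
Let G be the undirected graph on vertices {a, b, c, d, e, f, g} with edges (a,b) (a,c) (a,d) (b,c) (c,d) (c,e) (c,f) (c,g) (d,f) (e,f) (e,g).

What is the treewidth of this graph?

A width-2 tree decomposition is:
Bags: B1 = {c, d, f}  B2 = {a, c, d}  B3 = {c, e, f}  B4 = {c, e, g}  B5 = {a, b, c}
Tree: B1–B2, B1–B3, B3–B4, B2–B5
Each bag holds 3 vertices, so the decomposition has width 2, which upper-bounds the treewidth. On the other hand G contains the 3-clique {a, c, d}. A clique must lie in a single bag of any decomposition, so no decomposition can have width below 2. The upper and lower bounds meet at 2, so that is the treewidth.

2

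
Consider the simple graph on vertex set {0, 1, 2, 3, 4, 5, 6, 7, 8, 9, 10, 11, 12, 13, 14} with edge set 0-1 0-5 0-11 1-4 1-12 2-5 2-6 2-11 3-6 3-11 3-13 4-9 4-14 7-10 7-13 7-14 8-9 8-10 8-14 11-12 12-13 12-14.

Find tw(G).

A width-3 tree decomposition is:
Bags: B1 = {7, 8, 9, 10}  B2 = {7, 8, 9, 14}  B3 = {4, 7, 9, 14}  B4 = {4, 7, 13, 14}  B5 = {4, 12, 13, 14}  B6 = {1, 4, 12, 13}  B7 = {1, 3, 12, 13}  B8 = {1, 3, 11, 12}  B9 = {0, 1, 3, 11}  B10 = {0, 3, 6, 11}  B11 = {0, 2, 6, 11}  B12 = {0, 2, 5, 6}
Tree: B1–B2, B2–B3, B3–B4, B4–B5, B5–B6, B6–B7, B7–B8, B8–B9, B9–B10, B10–B11, B11–B12
Every bag has size at most 4, so the width is 4 − 1 = 3 and tw(G) ≤ 3. For the lower bound: the 4 vertex sets {8,9,10}, {7}, {14}, {1,4,12,13} are disjoint, each induces a connected subgraph, and every pair is joined by at least one edge of G. Contracting each set to a single vertex therefore yields K_{4} as a minor, and since treewidth is minor-monotone, tw(G) ≥ tw(K_{4}) = 3. Combining the bounds, tw(G) = 3.

3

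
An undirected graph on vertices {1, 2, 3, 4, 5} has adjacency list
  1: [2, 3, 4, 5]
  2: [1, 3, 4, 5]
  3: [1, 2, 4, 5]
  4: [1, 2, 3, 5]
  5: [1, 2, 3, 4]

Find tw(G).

4

A width-4 tree decomposition is:
Bags: B1 = {1, 2, 3, 4, 5}
Tree: (single bag)
A single bag containing all 5 vertices is trivially a valid decomposition of width 4. Conversely, {1, 2, 3, 4, 5} is a clique of size 5, and the vertices of any clique must share a bag in every tree decomposition; so some bag has ≥ 5 vertices and tw(G) ≥ 4. Therefore the treewidth is 4.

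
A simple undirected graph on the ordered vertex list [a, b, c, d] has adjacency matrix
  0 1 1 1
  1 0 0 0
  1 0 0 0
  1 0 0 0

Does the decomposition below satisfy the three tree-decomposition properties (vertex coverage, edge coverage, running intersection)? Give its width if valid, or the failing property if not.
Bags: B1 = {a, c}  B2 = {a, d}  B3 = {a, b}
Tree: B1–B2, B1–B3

Yes; width 1.

Checking the three conditions: (i) the bags cover all of {a, b, c, d}; (ii) for each edge, some bag contains both endpoints; (iii) the bags containing any fixed vertex form a subtree. All hold, so the decomposition is valid with width 2 − 1 = 1.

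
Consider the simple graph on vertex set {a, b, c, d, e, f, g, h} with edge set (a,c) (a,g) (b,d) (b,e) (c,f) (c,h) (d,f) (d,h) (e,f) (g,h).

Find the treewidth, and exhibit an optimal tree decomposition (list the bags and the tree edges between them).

Treewidth 2.
Bags: B1 = {b, e, f}  B2 = {b, d, f}  B3 = {c, d, f}  B4 = {c, d, h}  B5 = {a, c, h}  B6 = {a, g, h}
Tree: B1–B2, B2–B3, B3–B4, B4–B5, B5–B6

Every bag has size at most 3, so the width is 3 − 1 = 2 and tw(G) ≤ 2. For the lower bound, G contains the cycle e–b–d–f–e, so G is not a forest; only forests have treewidth ≤ 1, hence tw(G) ≥ 2. The upper and lower bounds meet at 2, so that is the treewidth.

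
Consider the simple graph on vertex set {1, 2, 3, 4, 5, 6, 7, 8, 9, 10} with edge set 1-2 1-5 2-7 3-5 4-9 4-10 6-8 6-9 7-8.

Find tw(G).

1

A width-1 tree decomposition is:
Bags: B1 = {4, 10}  B2 = {4, 9}  B3 = {6, 9}  B4 = {6, 8}  B5 = {7, 8}  B6 = {2, 7}  B7 = {1, 2}  B8 = {1, 5}  B9 = {3, 5}
Tree: B1–B2, B2–B3, B3–B4, B4–B5, B5–B6, B6–B7, B7–B8, B8–B9
Every bag has size at most 2, so the width is 2 − 1 = 1 and tw(G) ≤ 1. Any graph with an edge has treewidth ≥ 1, and G has the edge 10–4. Hence tw(G) = 1 exactly.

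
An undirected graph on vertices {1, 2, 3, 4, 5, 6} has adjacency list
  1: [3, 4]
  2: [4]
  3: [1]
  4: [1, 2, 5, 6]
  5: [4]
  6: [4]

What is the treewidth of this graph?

A width-1 tree decomposition is:
Bags: B1 = {4, 5}  B2 = {4, 6}  B3 = {1, 4}  B4 = {1, 3}  B5 = {2, 4}
Tree: B1–B2, B2–B3, B3–B4, B2–B5
Every bag has size at most 2, so the width is 2 − 1 = 1 and tw(G) ≤ 1. G has an edge, so its treewidth is at least 1. The upper and lower bounds meet at 1, so that is the treewidth.

1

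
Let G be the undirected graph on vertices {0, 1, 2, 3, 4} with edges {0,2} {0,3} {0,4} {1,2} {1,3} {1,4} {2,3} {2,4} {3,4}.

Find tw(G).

3

A width-3 tree decomposition is:
Bags: B1 = {1, 2, 3, 4}  B2 = {0, 2, 3, 4}
Tree: B1–B2
Each bag holds 4 vertices, so the decomposition has width 3, which upper-bounds the treewidth. On the other hand G contains the 4-clique {0, 2, 3, 4}. A clique must lie in a single bag of any decomposition, so no decomposition can have width below 3. Therefore the treewidth is 3.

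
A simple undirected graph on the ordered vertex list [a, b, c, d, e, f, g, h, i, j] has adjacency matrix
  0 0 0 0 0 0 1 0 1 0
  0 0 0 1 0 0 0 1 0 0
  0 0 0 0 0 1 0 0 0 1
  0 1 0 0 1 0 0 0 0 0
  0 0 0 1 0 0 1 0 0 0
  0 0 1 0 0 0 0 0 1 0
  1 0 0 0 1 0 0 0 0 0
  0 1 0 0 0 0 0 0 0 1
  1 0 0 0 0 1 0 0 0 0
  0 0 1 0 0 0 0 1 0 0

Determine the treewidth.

A width-2 tree decomposition is:
Bags: B1 = {c, h, j}  B2 = {c, f, h}  B3 = {f, h, i}  B4 = {a, h, i}  B5 = {a, g, h}  B6 = {e, g, h}  B7 = {d, e, h}  B8 = {b, d, h}
Tree: B1–B2, B2–B3, B3–B4, B4–B5, B5–B6, B6–B7, B7–B8
Each bag holds 3 vertices, so the decomposition has width 2, which upper-bounds the treewidth. The edges h–j–c–f–i–a–g–e–d–b–h form a cycle, so G is not a tree and its treewidth is at least 2. Therefore the treewidth is 2.

2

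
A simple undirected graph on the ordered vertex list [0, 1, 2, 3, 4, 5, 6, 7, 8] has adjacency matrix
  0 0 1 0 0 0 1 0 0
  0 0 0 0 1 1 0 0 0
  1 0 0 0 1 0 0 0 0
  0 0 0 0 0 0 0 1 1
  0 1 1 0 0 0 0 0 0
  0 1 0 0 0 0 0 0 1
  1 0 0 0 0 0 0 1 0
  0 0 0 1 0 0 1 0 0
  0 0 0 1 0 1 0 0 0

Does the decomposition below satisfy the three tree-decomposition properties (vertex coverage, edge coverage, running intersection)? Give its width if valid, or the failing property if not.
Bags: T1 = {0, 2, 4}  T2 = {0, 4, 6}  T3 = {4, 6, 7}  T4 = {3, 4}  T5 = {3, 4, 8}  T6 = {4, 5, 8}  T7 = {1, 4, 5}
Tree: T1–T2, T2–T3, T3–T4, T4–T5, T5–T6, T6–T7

No — edge (7,3) lies in no bag.

A tree decomposition must satisfy three properties: every vertex lies in some bag; for every edge, both endpoints lie together in some bag; and for every vertex, the bags containing it form a connected subtree. Here edge (7,3) lies in no bag, so the decomposition is invalid.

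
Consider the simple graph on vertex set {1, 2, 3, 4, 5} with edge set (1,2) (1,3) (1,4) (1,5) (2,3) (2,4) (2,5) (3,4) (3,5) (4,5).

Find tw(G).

A width-4 tree decomposition is:
Bags: B1 = {1, 2, 3, 4, 5}
Tree: (single bag)
A single bag containing all 5 vertices is trivially a valid decomposition of width 4. For the lower bound, the 5 vertices {1, 2, 3, 4, 5} are pairwise adjacent, and any tree decomposition puts a clique entirely inside one bag — forcing width ≥ 4. The upper and lower bounds meet at 4, so that is the treewidth.

4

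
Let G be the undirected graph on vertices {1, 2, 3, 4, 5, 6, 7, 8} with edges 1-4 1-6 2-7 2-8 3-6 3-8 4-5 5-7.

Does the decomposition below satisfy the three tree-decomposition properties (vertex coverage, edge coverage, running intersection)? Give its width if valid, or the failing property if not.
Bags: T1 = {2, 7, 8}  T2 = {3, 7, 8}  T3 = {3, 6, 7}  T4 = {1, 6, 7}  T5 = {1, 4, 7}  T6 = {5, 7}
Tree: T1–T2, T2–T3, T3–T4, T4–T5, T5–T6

No — edge (4,5) lies in no bag.

A tree decomposition must satisfy three properties: every vertex lies in some bag; for every edge, both endpoints lie together in some bag; and for every vertex, the bags containing it form a connected subtree. Here edge (4,5) lies in no bag, so the decomposition is invalid.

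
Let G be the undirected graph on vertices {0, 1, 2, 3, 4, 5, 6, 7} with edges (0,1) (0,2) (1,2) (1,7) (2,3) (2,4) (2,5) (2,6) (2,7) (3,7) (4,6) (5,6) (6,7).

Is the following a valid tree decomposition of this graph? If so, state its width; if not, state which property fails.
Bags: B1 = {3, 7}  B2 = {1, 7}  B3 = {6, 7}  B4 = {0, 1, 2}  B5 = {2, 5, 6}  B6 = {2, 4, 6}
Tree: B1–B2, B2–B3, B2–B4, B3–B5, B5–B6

A tree decomposition must satisfy three properties: every vertex lies in some bag; for every edge, both endpoints lie together in some bag; and for every vertex, the bags containing it form a connected subtree. Here edge (3,2) lies in no bag, so the decomposition is invalid.

No — edge (3,2) lies in no bag.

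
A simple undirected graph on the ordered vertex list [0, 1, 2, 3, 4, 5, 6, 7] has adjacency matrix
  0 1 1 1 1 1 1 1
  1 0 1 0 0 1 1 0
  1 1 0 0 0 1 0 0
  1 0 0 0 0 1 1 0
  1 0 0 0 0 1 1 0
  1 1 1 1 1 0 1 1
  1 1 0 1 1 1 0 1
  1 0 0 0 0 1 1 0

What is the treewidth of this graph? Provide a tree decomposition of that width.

Every bag has size at most 4, so the width is 4 − 1 = 3 and tw(G) ≤ 3. On the other hand G contains the 4-clique {0, 1, 2, 5}. A clique must lie in a single bag of any decomposition, so no decomposition can have width below 3. Combining the bounds, tw(G) = 3.

Treewidth 3.
One such decomposition:
Bags: B1 = {0, 5, 6, 7}  B2 = {0, 3, 5, 6}  B3 = {0, 1, 5, 6}  B4 = {0, 1, 2, 5}  B5 = {0, 4, 5, 6}
Tree: B1–B2, B2–B3, B3–B4, B1–B5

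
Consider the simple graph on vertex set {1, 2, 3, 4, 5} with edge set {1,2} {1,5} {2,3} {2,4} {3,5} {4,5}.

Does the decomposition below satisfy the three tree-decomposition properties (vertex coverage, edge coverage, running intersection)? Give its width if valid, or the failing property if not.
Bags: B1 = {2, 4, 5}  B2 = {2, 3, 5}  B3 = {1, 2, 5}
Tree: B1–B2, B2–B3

Yes; width 2.

Checking the three conditions: (i) the bags cover all of {1, 2, 3, 4, 5}; (ii) for each edge, some bag contains both endpoints; (iii) the bags containing any fixed vertex form a subtree. All hold, so the decomposition is valid with width 3 − 1 = 2.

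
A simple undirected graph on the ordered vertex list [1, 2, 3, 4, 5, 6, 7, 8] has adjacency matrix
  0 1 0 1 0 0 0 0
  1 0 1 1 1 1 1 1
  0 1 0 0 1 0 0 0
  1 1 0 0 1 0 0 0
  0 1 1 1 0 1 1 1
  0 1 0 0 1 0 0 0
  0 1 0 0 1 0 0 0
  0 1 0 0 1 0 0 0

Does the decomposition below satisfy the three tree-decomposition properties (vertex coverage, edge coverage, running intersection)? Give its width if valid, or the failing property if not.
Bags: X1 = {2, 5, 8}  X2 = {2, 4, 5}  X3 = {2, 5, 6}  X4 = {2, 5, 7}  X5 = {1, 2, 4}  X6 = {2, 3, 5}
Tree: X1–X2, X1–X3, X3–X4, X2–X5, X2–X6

Yes; width 2.

Checking the three conditions: (i) the bags cover all of {1, 2, 3, 4, 5, 6, 7, 8}; (ii) for each edge, some bag contains both endpoints; (iii) the bags containing any fixed vertex form a subtree. All hold, so the decomposition is valid with width 3 − 1 = 2.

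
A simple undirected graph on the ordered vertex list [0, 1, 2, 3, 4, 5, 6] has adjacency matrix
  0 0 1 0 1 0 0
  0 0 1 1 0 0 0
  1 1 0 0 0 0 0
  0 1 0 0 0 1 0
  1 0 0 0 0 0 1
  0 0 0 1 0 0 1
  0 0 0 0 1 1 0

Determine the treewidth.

2

A width-2 tree decomposition is:
Bags: B1 = {4, 5, 6}  B2 = {0, 4, 5}  B3 = {0, 2, 5}  B4 = {1, 2, 5}  B5 = {1, 3, 5}
Tree: B1–B2, B2–B3, B3–B4, B4–B5
The largest bag has 3 vertices, giving width 2; this decomposition certifies tw(G) ≤ 2. Since 5–6–4–0–2–1–3–5 is a cycle in G, G is not acyclic. Forests are exactly the graphs of treewidth ≤ 1, so tw(G) ≥ 2. Therefore the treewidth is 2.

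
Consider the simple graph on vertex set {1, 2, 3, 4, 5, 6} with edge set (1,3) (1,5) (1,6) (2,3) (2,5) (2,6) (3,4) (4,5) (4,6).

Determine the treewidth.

A width-3 tree decomposition is:
Bags: B1 = {1, 2, 3, 4}  B2 = {1, 2, 4, 6}  B3 = {1, 2, 4, 5}
Tree: B1–B2, B2–B3
The largest bag has 4 vertices, giving width 3; this decomposition certifies tw(G) ≤ 3. For the lower bound: the 4 vertex sets {1,3}, {4,6}, {2}, {5} are disjoint, each induces a connected subgraph, and every pair is joined by at least one edge of G. Contracting each set to a single vertex therefore yields K_{4} as a minor, and since treewidth is minor-monotone, tw(G) ≥ tw(K_{4}) = 3. Hence tw(G) = 3 exactly.

3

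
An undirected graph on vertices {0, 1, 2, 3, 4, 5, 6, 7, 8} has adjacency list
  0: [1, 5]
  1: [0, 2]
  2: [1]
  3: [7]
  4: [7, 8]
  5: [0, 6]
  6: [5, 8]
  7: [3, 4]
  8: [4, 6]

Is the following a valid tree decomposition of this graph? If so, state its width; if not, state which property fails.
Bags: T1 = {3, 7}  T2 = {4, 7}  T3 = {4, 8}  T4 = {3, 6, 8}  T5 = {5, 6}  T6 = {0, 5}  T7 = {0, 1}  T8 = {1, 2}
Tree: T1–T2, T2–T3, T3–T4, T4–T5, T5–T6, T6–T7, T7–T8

No — bags containing vertex 3 are not connected in the tree.

A tree decomposition must satisfy three properties: every vertex lies in some bag; for every edge, both endpoints lie together in some bag; and for every vertex, the bags containing it form a connected subtree. Here bags containing vertex 3 are not connected in the tree, so the decomposition is invalid.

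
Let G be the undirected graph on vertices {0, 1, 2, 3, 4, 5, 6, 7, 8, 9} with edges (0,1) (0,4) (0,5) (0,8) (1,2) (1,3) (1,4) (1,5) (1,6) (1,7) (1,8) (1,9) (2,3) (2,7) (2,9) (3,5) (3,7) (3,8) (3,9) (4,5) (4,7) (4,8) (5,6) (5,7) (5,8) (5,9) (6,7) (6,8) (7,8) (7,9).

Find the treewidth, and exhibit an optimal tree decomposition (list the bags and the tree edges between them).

Each bag holds 5 vertices, so the decomposition has width 4, which upper-bounds the treewidth. For the lower bound, the 5 vertices {1, 2, 3, 7, 9} are pairwise adjacent, and any tree decomposition puts a clique entirely inside one bag — forcing width ≥ 4. Therefore the treewidth is 4.

Treewidth 4.
Bags: B1 = {1, 4, 5, 7, 8}  B2 = {1, 5, 6, 7, 8}  B3 = {1, 3, 5, 7, 8}  B4 = {1, 3, 5, 7, 9}  B5 = {1, 2, 3, 7, 9}  B6 = {0, 1, 4, 5, 8}
Tree: B1–B2, B1–B3, B3–B4, B4–B5, B1–B6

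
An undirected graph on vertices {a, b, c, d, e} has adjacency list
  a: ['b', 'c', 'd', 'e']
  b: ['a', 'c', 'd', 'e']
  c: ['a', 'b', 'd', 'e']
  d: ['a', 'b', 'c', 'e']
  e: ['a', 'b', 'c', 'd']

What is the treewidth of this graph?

A width-4 tree decomposition is:
Bags: B1 = {a, b, c, d, e}
Tree: (single bag)
With just one bag of size 5, the width is 5 − 1 = 4, so tw(G) ≤ 4. On the other hand G contains the 5-clique {a, b, c, d, e}. A clique must lie in a single bag of any decomposition, so no decomposition can have width below 4. Therefore the treewidth is 4.

4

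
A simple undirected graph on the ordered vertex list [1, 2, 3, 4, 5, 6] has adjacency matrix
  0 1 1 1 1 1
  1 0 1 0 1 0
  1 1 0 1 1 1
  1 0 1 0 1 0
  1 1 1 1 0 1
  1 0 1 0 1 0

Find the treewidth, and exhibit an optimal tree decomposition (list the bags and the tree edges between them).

Treewidth 3.
One such decomposition:
Bags: B1 = {1, 3, 5, 6}  B2 = {1, 2, 3, 5}  B3 = {1, 3, 4, 5}
Tree: B1–B2, B2–B3

The largest bag has 4 vertices, giving width 3; this decomposition certifies tw(G) ≤ 3. For the lower bound, the 4 vertices {1, 2, 3, 5} are pairwise adjacent, and any tree decomposition puts a clique entirely inside one bag — forcing width ≥ 3. The upper and lower bounds meet at 3, so that is the treewidth.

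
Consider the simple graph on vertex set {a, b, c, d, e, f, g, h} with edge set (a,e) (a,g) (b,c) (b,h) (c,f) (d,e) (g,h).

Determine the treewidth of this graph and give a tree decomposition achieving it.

Every bag has size at most 2, so the width is 2 − 1 = 1 and tw(G) ≤ 1. Any graph with an edge has treewidth ≥ 1, and G has the edge f–c. The upper and lower bounds meet at 1, so that is the treewidth.

Treewidth 1.
One such decomposition:
Bags: B1 = {c, f}  B2 = {b, c}  B3 = {b, h}  B4 = {g, h}  B5 = {a, g}  B6 = {a, e}  B7 = {d, e}
Tree: B1–B2, B2–B3, B3–B4, B4–B5, B5–B6, B6–B7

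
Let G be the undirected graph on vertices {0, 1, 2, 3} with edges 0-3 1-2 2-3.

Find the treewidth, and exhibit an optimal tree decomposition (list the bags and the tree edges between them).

Treewidth 1.
One such decomposition:
Bags: B1 = {2, 3}  B2 = {1, 2}  B3 = {0, 3}
Tree: B1–B2, B1–B3

The largest bag has 2 vertices, giving width 1; this decomposition certifies tw(G) ≤ 1. Any graph with an edge has treewidth ≥ 1, and G has the edge 2–3. Hence tw(G) = 1 exactly.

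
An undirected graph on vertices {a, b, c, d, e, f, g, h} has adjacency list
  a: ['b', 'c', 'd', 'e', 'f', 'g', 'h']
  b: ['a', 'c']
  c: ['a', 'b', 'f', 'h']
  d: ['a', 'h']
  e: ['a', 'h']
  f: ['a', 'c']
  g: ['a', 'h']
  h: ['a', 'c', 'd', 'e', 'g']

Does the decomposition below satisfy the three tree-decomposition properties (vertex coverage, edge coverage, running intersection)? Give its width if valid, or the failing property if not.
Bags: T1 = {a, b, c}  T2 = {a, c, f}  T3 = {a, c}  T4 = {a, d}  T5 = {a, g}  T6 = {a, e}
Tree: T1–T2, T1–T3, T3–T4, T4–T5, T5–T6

A tree decomposition must satisfy three properties: every vertex lies in some bag; for every edge, both endpoints lie together in some bag; and for every vertex, the bags containing it form a connected subtree. Here vertex h appears in no bag, so the decomposition is invalid.

No — vertex h appears in no bag.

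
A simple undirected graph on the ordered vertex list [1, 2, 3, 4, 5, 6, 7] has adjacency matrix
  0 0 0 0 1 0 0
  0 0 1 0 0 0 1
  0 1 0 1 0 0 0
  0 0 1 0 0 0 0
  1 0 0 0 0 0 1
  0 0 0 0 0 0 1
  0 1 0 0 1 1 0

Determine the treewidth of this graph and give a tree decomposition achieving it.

Treewidth 1.
One such decomposition:
Bags: B1 = {2, 7}  B2 = {2, 3}  B3 = {6, 7}  B4 = {3, 4}  B5 = {5, 7}  B6 = {1, 5}
Tree: B1–B2, B1–B3, B2–B4, B3–B5, B5–B6

The largest bag has 2 vertices, giving width 1; this decomposition certifies tw(G) ≤ 1. G has an edge, so its treewidth is at least 1. Combining the bounds, tw(G) = 1.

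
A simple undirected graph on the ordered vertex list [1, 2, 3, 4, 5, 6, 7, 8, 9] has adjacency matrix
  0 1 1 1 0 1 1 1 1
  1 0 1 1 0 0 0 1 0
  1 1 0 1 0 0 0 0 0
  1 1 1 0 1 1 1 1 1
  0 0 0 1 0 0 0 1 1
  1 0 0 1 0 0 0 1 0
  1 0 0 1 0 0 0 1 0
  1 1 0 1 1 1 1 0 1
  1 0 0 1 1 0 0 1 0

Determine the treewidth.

A width-3 tree decomposition is:
Bags: B1 = {1, 2, 4, 8}  B2 = {1, 2, 3, 4}  B3 = {1, 4, 8, 9}  B4 = {4, 5, 8, 9}  B5 = {1, 4, 6, 8}  B6 = {1, 4, 7, 8}
Tree: B1–B2, B1–B3, B3–B4, B3–B5, B3–B6
Every bag has size at most 4, so the width is 4 − 1 = 3 and tw(G) ≤ 3. Conversely, {1, 4, 8, 9} is a clique of size 4, and the vertices of any clique must share a bag in every tree decomposition; so some bag has ≥ 4 vertices and tw(G) ≥ 3. Therefore the treewidth is 3.

3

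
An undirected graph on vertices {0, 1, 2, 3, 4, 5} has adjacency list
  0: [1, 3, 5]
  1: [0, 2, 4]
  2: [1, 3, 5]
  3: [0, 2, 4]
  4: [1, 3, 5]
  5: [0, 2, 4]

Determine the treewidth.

A width-3 tree decomposition is:
Bags: B1 = {1, 2, 3, 5}  B2 = {0, 1, 3, 5}  B3 = {1, 3, 4, 5}
Tree: B1–B2, B2–B3
The largest bag has 4 vertices, giving width 3; this decomposition certifies tw(G) ≤ 3. For the lower bound: the 4 vertex sets {2,5}, {0,1}, {3}, {4} are disjoint, each induces a connected subgraph, and every pair is joined by at least one edge of G. Contracting each set to a single vertex therefore yields K_{4} as a minor, and since treewidth is minor-monotone, tw(G) ≥ tw(K_{4}) = 3. Hence tw(G) = 3 exactly.

3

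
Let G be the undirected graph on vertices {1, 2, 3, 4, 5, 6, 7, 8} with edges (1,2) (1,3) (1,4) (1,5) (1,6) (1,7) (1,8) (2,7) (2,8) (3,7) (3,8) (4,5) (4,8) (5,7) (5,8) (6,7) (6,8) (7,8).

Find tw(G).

3

A width-3 tree decomposition is:
Bags: B1 = {1, 5, 7, 8}  B2 = {1, 6, 7, 8}  B3 = {1, 4, 5, 8}  B4 = {1, 3, 7, 8}  B5 = {1, 2, 7, 8}
Tree: B1–B2, B1–B3, B1–B4, B4–B5
Every bag has size at most 4, so the width is 4 − 1 = 3 and tw(G) ≤ 3. For the lower bound, the 4 vertices {1, 4, 5, 8} are pairwise adjacent, and any tree decomposition puts a clique entirely inside one bag — forcing width ≥ 3. The upper and lower bounds meet at 3, so that is the treewidth.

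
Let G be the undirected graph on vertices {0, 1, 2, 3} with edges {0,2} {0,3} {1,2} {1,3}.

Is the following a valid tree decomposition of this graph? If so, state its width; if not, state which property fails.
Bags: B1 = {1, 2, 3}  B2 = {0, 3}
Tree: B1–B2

A tree decomposition must satisfy three properties: every vertex lies in some bag; for every edge, both endpoints lie together in some bag; and for every vertex, the bags containing it form a connected subtree. Here edge (2,0) lies in no bag, so the decomposition is invalid.

No — edge (2,0) lies in no bag.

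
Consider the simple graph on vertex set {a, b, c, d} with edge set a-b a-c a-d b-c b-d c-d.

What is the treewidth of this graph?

3

A width-3 tree decomposition is:
Bags: B1 = {a, b, c, d}
Tree: (single bag)
A single bag containing all 4 vertices is trivially a valid decomposition of width 3. Conversely, {a, b, c, d} is a clique of size 4, and the vertices of any clique must share a bag in every tree decomposition; so some bag has ≥ 4 vertices and tw(G) ≥ 3. Combining the bounds, tw(G) = 3.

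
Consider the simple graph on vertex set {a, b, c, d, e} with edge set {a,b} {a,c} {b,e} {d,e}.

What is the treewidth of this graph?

1

A width-1 tree decomposition is:
Bags: B1 = {a, c}  B2 = {a, b}  B3 = {b, e}  B4 = {d, e}
Tree: B1–B2, B2–B3, B3–B4
Every bag has size at most 2, so the width is 2 − 1 = 1 and tw(G) ≤ 1. Any graph with an edge has treewidth ≥ 1, and G has the edge c–a. Hence tw(G) = 1 exactly.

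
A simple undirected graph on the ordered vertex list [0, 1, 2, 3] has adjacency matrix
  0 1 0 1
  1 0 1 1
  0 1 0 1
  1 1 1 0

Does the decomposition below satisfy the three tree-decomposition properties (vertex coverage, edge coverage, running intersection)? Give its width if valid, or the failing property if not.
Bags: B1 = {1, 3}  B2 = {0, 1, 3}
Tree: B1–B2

No — vertex 2 appears in no bag.

A tree decomposition must satisfy three properties: every vertex lies in some bag; for every edge, both endpoints lie together in some bag; and for every vertex, the bags containing it form a connected subtree. Here vertex 2 appears in no bag, so the decomposition is invalid.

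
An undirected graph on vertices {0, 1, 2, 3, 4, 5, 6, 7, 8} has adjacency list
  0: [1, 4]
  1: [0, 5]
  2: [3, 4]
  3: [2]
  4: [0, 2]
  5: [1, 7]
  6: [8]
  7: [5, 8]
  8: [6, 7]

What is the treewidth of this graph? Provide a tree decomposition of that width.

The largest bag has 2 vertices, giving width 1; this decomposition certifies tw(G) ≤ 1. Any graph with an edge has treewidth ≥ 1, and G has the edge 6–8. Hence tw(G) = 1 exactly.

Treewidth 1.
One such decomposition:
Bags: B1 = {6, 8}  B2 = {7, 8}  B3 = {5, 7}  B4 = {1, 5}  B5 = {0, 1}  B6 = {0, 4}  B7 = {2, 4}  B8 = {2, 3}
Tree: B1–B2, B2–B3, B3–B4, B4–B5, B5–B6, B6–B7, B7–B8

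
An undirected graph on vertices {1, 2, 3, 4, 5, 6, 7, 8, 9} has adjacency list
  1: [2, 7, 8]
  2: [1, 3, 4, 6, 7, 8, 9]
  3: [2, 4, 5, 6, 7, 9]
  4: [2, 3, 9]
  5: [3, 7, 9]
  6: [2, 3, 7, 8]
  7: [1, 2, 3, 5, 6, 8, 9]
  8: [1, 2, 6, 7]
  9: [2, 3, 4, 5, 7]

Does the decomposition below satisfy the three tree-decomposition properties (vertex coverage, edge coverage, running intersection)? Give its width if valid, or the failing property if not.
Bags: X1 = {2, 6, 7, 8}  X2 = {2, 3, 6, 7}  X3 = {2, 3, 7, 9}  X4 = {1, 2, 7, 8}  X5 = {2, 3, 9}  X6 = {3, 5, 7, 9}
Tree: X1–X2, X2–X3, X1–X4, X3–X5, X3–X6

No — vertex 4 appears in no bag.

A tree decomposition must satisfy three properties: every vertex lies in some bag; for every edge, both endpoints lie together in some bag; and for every vertex, the bags containing it form a connected subtree. Here vertex 4 appears in no bag, so the decomposition is invalid.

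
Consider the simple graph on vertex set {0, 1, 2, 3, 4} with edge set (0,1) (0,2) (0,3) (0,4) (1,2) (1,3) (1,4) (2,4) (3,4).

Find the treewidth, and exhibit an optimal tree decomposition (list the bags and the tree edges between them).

Every bag has size at most 4, so the width is 4 − 1 = 3 and tw(G) ≤ 3. Conversely, {0, 1, 2, 4} is a clique of size 4, and the vertices of any clique must share a bag in every tree decomposition; so some bag has ≥ 4 vertices and tw(G) ≥ 3. The upper and lower bounds meet at 3, so that is the treewidth.

Treewidth 3.
One such decomposition:
Bags: B1 = {0, 1, 2, 4}  B2 = {0, 1, 3, 4}
Tree: B1–B2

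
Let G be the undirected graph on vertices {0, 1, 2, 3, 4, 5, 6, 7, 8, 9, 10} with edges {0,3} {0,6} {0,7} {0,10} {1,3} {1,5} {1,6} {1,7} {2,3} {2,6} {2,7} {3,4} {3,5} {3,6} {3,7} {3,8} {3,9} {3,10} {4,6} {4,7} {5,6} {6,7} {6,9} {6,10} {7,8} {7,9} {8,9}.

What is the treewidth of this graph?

A width-3 tree decomposition is:
Bags: B1 = {1, 3, 6, 7}  B2 = {3, 6, 7, 9}  B3 = {0, 3, 6, 7}  B4 = {2, 3, 6, 7}  B5 = {3, 4, 6, 7}  B6 = {0, 3, 6, 10}  B7 = {1, 3, 5, 6}  B8 = {3, 7, 8, 9}
Tree: B1–B2, B1–B3, B2–B4, B2–B5, B3–B6, B1–B7, B2–B8
The largest bag has 4 vertices, giving width 3; this decomposition certifies tw(G) ≤ 3. Conversely, {3, 7, 8, 9} is a clique of size 4, and the vertices of any clique must share a bag in every tree decomposition; so some bag has ≥ 4 vertices and tw(G) ≥ 3. Hence tw(G) = 3 exactly.

3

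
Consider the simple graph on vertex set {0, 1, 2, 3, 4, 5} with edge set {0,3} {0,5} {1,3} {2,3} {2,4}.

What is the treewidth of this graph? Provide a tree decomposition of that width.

The largest bag has 2 vertices, giving width 1; this decomposition certifies tw(G) ≤ 1. Any graph with an edge has treewidth ≥ 1, and G has the edge 0–3. Combining the bounds, tw(G) = 1.

Treewidth 1.
One such decomposition:
Bags: B1 = {0, 3}  B2 = {1, 3}  B3 = {2, 3}  B4 = {0, 5}  B5 = {2, 4}
Tree: B1–B2, B1–B3, B1–B4, B3–B5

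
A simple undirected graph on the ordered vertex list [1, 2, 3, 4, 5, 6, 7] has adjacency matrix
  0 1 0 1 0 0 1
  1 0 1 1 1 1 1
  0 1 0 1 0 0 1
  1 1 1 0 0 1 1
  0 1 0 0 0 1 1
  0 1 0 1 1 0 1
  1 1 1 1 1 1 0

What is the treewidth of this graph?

A width-3 tree decomposition is:
Bags: B1 = {2, 4, 6, 7}  B2 = {2, 5, 6, 7}  B3 = {1, 2, 4, 7}  B4 = {2, 3, 4, 7}
Tree: B1–B2, B1–B3, B1–B4
The largest bag has 4 vertices, giving width 3; this decomposition certifies tw(G) ≤ 3. Conversely, {1, 2, 4, 7} is a clique of size 4, and the vertices of any clique must share a bag in every tree decomposition; so some bag has ≥ 4 vertices and tw(G) ≥ 3. Combining the bounds, tw(G) = 3.

3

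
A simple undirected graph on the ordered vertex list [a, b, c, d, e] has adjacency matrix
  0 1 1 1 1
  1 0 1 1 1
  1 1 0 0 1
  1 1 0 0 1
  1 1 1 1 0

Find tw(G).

A width-3 tree decomposition is:
Bags: B1 = {a, b, c, e}  B2 = {a, b, d, e}
Tree: B1–B2
Every bag has size at most 4, so the width is 4 − 1 = 3 and tw(G) ≤ 3. For the lower bound, the 4 vertices {a, b, d, e} are pairwise adjacent, and any tree decomposition puts a clique entirely inside one bag — forcing width ≥ 3. Hence tw(G) = 3 exactly.

3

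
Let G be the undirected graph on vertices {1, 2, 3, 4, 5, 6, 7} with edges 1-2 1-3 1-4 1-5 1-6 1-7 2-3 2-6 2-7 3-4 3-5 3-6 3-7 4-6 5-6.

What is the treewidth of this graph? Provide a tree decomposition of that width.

Treewidth 3.
One optimal decomposition is:
Bags: B1 = {1, 2, 3, 6}  B2 = {1, 3, 5, 6}  B3 = {1, 2, 3, 7}  B4 = {1, 3, 4, 6}
Tree: B1–B2, B1–B3, B1–B4

The largest bag has 4 vertices, giving width 3; this decomposition certifies tw(G) ≤ 3. For the lower bound, the 4 vertices {1, 2, 3, 6} are pairwise adjacent, and any tree decomposition puts a clique entirely inside one bag — forcing width ≥ 3. Therefore the treewidth is 3.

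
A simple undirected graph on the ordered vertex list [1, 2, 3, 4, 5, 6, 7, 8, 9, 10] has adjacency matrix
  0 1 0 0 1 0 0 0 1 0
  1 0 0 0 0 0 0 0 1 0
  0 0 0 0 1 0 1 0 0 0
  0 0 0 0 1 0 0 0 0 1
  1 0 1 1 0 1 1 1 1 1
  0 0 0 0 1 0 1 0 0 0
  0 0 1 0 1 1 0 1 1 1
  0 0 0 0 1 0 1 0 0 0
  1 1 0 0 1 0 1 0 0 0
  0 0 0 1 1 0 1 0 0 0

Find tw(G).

A width-2 tree decomposition is:
Bags: B1 = {5, 7, 9}  B2 = {5, 7, 10}  B3 = {1, 5, 9}  B4 = {5, 7, 8}  B5 = {1, 2, 9}  B6 = {3, 5, 7}  B7 = {5, 6, 7}  B8 = {4, 5, 10}
Tree: B1–B2, B1–B3, B2–B4, B3–B5, B1–B6, B6–B7, B2–B8
Every bag has size at most 3, so the width is 3 − 1 = 2 and tw(G) ≤ 2. Conversely, {1, 2, 9} is a clique of size 3, and the vertices of any clique must share a bag in every tree decomposition; so some bag has ≥ 3 vertices and tw(G) ≥ 2. Combining the bounds, tw(G) = 2.

2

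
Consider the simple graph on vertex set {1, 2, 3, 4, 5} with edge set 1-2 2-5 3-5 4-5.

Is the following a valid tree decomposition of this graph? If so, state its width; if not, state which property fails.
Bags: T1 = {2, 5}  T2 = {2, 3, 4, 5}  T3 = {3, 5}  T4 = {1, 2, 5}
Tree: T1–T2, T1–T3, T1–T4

A tree decomposition must satisfy three properties: every vertex lies in some bag; for every edge, both endpoints lie together in some bag; and for every vertex, the bags containing it form a connected subtree. Here bags containing vertex 3 are not connected in the tree, so the decomposition is invalid.

No — bags containing vertex 3 are not connected in the tree.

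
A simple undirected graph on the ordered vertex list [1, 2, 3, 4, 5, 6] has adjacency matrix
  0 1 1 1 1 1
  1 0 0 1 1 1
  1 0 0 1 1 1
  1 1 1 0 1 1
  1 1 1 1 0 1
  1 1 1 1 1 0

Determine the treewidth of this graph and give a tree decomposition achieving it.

Treewidth 4.
One optimal decomposition is:
Bags: B1 = {1, 3, 4, 5, 6}  B2 = {1, 2, 4, 5, 6}
Tree: B1–B2

Each bag holds 5 vertices, so the decomposition has width 4, which upper-bounds the treewidth. Conversely, {1, 2, 4, 5, 6} is a clique of size 5, and the vertices of any clique must share a bag in every tree decomposition; so some bag has ≥ 5 vertices and tw(G) ≥ 4. Combining the bounds, tw(G) = 4.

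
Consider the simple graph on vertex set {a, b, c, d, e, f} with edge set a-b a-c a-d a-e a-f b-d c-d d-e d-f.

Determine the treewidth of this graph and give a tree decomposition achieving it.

Treewidth 2.
One optimal decomposition is:
Bags: B1 = {a, d, e}  B2 = {a, c, d}  B3 = {a, d, f}  B4 = {a, b, d}
Tree: B1–B2, B1–B3, B2–B4

The largest bag has 3 vertices, giving width 2; this decomposition certifies tw(G) ≤ 2. Conversely, {a, d, e} is a clique of size 3, and the vertices of any clique must share a bag in every tree decomposition; so some bag has ≥ 3 vertices and tw(G) ≥ 2. The upper and lower bounds meet at 2, so that is the treewidth.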